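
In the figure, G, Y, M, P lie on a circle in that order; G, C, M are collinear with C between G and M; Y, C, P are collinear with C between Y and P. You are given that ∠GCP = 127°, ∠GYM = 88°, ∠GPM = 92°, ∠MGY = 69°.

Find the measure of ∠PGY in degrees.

∠PGY = 99°

1. ∠MCY = 127°  [vertical angles at C]
2. ∠GMY = 23°  [△GYM]
3. ∠GCY = 53°  [linear pair at C on GM]
4. ∠GPY = 23°  [same arc GY]
5. ∠GYP = 58°  [△GCY]
6. ∠PGY = 99°  [△GYP]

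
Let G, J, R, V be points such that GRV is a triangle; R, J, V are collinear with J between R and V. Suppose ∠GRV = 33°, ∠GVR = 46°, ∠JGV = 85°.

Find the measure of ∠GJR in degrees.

1. ∠GVJ = 46°  [J on ray VR]
2. ∠GJV = 49°  [△GJV]
3. ∠GJR = 131°  [linear pair at J on RV]

∠GJR = 131°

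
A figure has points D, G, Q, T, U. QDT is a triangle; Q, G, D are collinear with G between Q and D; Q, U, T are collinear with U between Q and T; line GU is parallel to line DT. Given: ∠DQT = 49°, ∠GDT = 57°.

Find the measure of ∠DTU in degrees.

1. ∠QDT = 57°  [G on ray DQ]
2. ∠DTQ = 74°  [△QDT]
3. ∠DTU = 74°  [U on ray TQ]

∠DTU = 74°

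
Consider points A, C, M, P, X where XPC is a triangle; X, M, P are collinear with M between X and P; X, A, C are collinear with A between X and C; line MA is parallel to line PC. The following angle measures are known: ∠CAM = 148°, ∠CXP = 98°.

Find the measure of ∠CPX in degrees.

1. ∠MAX = 32°  [linear pair at A on XC]
2. ∠AXM = 98°  [M on XP, A on XC]
3. ∠AMX = 50°  [△XMA]
4. ∠CPX = 50°  [MA∥PC, corresponding at M]

∠CPX = 50°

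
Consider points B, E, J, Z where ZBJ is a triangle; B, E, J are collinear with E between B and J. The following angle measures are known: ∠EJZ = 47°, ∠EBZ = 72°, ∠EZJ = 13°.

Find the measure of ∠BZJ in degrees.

∠BZJ = 61°

1. ∠BJZ = 47°  [E on ray JB]
2. ∠JBZ = 72°  [E on ray BJ]
3. ∠BZJ = 61°  [△ZBJ]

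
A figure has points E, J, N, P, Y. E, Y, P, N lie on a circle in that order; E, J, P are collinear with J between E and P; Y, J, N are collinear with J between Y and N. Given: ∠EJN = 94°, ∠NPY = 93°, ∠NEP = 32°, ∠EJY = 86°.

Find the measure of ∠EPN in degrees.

∠EPN = 39°

1. ∠ENY = 54°  [△EJN]
2. ∠NEY = 87°  [cyclic EYPN, opposite ∠E+∠P]
3. ∠EYN = 39°  [△EYN]
4. ∠EPN = 39°  [same arc EN]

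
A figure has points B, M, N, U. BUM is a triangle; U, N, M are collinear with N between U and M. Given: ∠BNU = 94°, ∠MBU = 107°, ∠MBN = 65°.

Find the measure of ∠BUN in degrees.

1. ∠BNM = 86°  [linear pair at N on UM]
2. ∠BMN = 29°  [△BNM]
3. ∠BMU = 29°  [N on ray MU]
4. ∠BUM = 44°  [△BUM]
5. ∠BUN = 44°  [N on ray UM]

∠BUN = 44°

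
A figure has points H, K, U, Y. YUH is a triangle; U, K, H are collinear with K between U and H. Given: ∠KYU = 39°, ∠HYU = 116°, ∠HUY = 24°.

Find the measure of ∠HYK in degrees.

1. ∠UHY = 40°  [△YUH]
2. ∠KUY = 24°  [K on ray UH]
3. ∠KHY = 40°  [K on ray HU]
4. ∠UKY = 117°  [△YUK]
5. ∠HKY = 63°  [linear pair at K on UH]
6. ∠HYK = 77°  [△YKH]

∠HYK = 77°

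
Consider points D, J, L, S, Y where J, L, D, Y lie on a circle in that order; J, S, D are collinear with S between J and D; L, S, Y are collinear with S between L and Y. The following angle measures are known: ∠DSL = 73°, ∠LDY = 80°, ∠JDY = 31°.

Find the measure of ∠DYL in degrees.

∠DYL = 42°

1. ∠JSY = 73°  [vertical angles at S]
2. ∠DSY = 107°  [linear pair at S on JD]
3. ∠DYL = 42°  [△DSY]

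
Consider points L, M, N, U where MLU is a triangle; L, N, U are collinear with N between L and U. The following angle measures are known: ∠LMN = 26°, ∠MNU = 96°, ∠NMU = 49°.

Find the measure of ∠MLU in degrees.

∠MLU = 70°

1. ∠LNM = 84°  [linear pair at N on LU]
2. ∠MLN = 70°  [△MLN]
3. ∠MLU = 70°  [N on ray LU]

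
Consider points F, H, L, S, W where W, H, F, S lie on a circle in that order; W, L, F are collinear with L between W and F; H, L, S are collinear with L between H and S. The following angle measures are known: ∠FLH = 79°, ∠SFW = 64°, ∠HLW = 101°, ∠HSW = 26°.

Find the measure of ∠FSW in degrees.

∠FSW = 41°

1. ∠SLW = 79°  [vertical angles at L]
2. ∠FWS = 75°  [△WLS]
3. ∠FSW = 41°  [△WFS]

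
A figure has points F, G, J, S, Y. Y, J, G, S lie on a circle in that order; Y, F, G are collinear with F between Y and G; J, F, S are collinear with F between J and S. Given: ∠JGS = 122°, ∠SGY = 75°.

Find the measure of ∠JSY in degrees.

1. ∠JYS = 58°  [cyclic YJGS, opposite ∠Y+∠G]
2. ∠SJY = 75°  [same arc YS]
3. ∠JSY = 47°  [△YJS]

∠JSY = 47°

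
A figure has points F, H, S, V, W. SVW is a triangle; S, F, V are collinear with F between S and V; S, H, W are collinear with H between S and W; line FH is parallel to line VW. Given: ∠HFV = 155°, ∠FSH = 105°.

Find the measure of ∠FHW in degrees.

1. ∠HFS = 25°  [linear pair at F on SV]
2. ∠FHS = 50°  [△SFH]
3. ∠FHW = 130°  [linear pair at H on SW]

∠FHW = 130°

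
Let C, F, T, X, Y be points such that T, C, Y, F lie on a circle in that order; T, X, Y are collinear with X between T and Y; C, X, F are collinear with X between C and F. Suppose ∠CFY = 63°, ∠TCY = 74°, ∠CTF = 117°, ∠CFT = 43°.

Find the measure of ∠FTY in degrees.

∠FTY = 54°

1. ∠CYF = 63°  [cyclic TCYF, opposite ∠T+∠Y]
2. ∠FCY = 54°  [△CYF]
3. ∠FTY = 54°  [same arc YF]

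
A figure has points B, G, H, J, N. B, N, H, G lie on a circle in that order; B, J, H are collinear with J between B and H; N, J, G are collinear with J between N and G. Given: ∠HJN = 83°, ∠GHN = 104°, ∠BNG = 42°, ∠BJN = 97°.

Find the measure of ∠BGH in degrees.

1. ∠BJG = 83°  [vertical angles at J]
2. ∠GBN = 76°  [cyclic BNHG, opposite ∠B+∠H]
3. ∠BHG = 42°  [same arc BG]
4. ∠BGN = 62°  [△BNG]
5. ∠GBH = 35°  [△BJG]
6. ∠BGH = 103°  [△BHG]

∠BGH = 103°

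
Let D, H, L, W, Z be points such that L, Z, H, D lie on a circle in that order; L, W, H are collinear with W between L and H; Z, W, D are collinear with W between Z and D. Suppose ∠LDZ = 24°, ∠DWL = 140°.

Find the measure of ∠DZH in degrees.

1. ∠LHZ = 24°  [same arc LZ]
2. ∠HWZ = 140°  [vertical angles at W]
3. ∠DZH = 16°  [△ZWH]

∠DZH = 16°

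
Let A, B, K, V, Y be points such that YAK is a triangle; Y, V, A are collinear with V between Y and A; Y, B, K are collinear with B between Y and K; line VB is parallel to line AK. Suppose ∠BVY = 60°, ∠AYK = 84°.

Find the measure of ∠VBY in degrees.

∠VBY = 36°

1. ∠KAY = 60°  [VB∥AK, corresponding at V]
2. ∠AKY = 36°  [△YAK]
3. ∠VBY = 36°  [VB∥AK, corresponding at B]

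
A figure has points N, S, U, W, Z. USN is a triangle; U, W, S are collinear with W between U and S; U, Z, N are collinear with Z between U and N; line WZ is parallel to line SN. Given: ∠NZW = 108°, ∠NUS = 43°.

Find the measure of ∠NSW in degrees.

∠NSW = 65°

1. ∠UZW = 72°  [linear pair at Z on UN]
2. ∠WUZ = 43°  [W on US, Z on UN]
3. ∠UWZ = 65°  [△UWZ]
4. ∠SWZ = 115°  [linear pair at W on US]
5. ∠NSW = 65°  [WZ∥SN, co-interior at S–W]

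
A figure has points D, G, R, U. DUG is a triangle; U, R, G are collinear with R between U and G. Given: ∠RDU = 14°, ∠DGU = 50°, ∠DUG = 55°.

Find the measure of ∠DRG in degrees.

1. ∠DUR = 55°  [R on ray UG]
2. ∠DRU = 111°  [△DUR]
3. ∠DRG = 69°  [linear pair at R on UG]

∠DRG = 69°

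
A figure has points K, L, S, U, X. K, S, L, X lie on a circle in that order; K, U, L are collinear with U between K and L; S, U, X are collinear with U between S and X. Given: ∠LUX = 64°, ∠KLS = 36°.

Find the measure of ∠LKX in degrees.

1. ∠KUX = 116°  [linear pair at U on KL]
2. ∠KXS = 36°  [same arc KS]
3. ∠LKX = 28°  [△KUX]

∠LKX = 28°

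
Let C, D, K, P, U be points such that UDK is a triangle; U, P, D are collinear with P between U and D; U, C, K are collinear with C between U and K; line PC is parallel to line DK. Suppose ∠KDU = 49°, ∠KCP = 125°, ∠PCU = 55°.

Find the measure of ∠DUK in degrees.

∠DUK = 76°

1. ∠CPU = 49°  [PC∥DK, corresponding at P]
2. ∠CUP = 76°  [△UPC]
3. ∠DUK = 76°  [P on UD, C on UK]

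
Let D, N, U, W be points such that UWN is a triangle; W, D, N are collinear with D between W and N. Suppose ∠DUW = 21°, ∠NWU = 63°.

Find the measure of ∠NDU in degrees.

1. ∠DWU = 63°  [D on ray WN]
2. ∠UDW = 96°  [△UWD]
3. ∠NDU = 84°  [linear pair at D on WN]

∠NDU = 84°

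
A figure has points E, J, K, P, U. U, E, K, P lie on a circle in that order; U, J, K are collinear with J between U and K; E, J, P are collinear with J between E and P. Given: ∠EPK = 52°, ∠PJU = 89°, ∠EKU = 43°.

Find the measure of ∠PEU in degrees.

1. ∠EUK = 52°  [same arc EK]
2. ∠EJK = 89°  [vertical angles at J]
3. ∠EJU = 91°  [linear pair at J on UK]
4. ∠PEU = 37°  [△UJE]

∠PEU = 37°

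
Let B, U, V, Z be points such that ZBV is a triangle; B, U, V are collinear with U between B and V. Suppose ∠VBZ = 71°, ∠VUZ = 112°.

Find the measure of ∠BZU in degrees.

∠BZU = 41°

1. ∠UBZ = 71°  [U on ray BV]
2. ∠BUZ = 68°  [linear pair at U on BV]
3. ∠BZU = 41°  [△ZBU]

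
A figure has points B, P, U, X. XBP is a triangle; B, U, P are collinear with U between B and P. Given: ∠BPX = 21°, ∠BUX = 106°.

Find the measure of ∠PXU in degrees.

1. ∠UPX = 21°  [U on ray PB]
2. ∠PUX = 74°  [linear pair at U on BP]
3. ∠PXU = 85°  [△XUP]

∠PXU = 85°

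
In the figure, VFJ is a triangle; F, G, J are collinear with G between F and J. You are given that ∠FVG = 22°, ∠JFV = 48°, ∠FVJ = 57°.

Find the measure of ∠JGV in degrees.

∠JGV = 70°

1. ∠GFV = 48°  [G on ray FJ]
2. ∠FGV = 110°  [△VFG]
3. ∠JGV = 70°  [linear pair at G on FJ]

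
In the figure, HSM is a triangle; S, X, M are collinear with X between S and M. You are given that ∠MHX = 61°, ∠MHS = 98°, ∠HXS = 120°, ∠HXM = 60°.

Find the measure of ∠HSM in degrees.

1. ∠HMX = 59°  [△HXM]
2. ∠HMS = 59°  [X on ray MS]
3. ∠HSM = 23°  [△HSM]

∠HSM = 23°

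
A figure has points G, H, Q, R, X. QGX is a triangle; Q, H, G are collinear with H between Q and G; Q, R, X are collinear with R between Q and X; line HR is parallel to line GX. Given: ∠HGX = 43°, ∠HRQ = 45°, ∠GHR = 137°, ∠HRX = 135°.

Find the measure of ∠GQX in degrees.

1. ∠QGX = 43°  [H on ray GQ]
2. ∠GXQ = 45°  [HR∥GX, corresponding at R]
3. ∠GQX = 92°  [△QGX]

∠GQX = 92°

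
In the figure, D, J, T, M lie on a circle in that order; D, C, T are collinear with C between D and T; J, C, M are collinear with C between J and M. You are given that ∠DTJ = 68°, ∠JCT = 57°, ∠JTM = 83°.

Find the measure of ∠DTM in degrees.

1. ∠MJT = 55°  [△JCT]
2. ∠DCM = 57°  [vertical angles at C]
3. ∠JMT = 42°  [△JTM]
4. ∠MCT = 123°  [linear pair at C on DT]
5. ∠DTM = 15°  [△TCM]

∠DTM = 15°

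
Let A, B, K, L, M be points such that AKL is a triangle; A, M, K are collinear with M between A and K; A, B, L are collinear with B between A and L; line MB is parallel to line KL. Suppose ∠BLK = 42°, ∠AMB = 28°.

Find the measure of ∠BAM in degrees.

1. ∠ALK = 42°  [B on ray LA]
2. ∠AKL = 28°  [MB∥KL, corresponding at M]
3. ∠KAL = 110°  [△AKL]
4. ∠BAM = 110°  [M on AK, B on AL]

∠BAM = 110°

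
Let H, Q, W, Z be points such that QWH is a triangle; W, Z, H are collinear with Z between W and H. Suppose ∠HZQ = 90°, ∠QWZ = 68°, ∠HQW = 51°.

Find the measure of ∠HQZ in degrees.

1. ∠HWQ = 68°  [Z on ray WH]
2. ∠QHW = 61°  [△QWH]
3. ∠QHZ = 61°  [Z on ray HW]
4. ∠HQZ = 29°  [△QZH]

∠HQZ = 29°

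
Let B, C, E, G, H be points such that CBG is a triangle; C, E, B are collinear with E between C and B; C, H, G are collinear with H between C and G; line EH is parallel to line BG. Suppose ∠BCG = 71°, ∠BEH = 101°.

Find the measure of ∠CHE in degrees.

∠CHE = 30°

1. ∠ECH = 71°  [E on CB, H on CG]
2. ∠CEH = 79°  [linear pair at E on CB]
3. ∠CHE = 30°  [△CEH]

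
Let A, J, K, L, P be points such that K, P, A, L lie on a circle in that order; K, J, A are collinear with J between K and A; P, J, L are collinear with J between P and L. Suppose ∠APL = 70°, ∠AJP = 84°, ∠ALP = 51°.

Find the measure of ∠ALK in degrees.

∠ALK = 77°

1. ∠KAP = 26°  [△PJA]
2. ∠AKP = 51°  [same arc PA]
3. ∠APK = 103°  [△KPA]
4. ∠ALK = 77°  [cyclic KPAL, opposite ∠P+∠L]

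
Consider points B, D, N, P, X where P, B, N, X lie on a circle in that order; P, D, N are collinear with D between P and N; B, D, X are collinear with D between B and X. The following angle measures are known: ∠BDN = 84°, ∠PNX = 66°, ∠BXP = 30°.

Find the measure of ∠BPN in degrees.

1. ∠BDP = 96°  [linear pair at D on PN]
2. ∠PBX = 66°  [same arc PX]
3. ∠BPN = 18°  [△PDB]

∠BPN = 18°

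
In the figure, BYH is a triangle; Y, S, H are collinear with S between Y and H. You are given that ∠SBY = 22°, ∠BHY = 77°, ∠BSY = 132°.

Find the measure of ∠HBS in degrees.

1. ∠BHS = 77°  [S on ray HY]
2. ∠BSH = 48°  [linear pair at S on YH]
3. ∠HBS = 55°  [△BSH]

∠HBS = 55°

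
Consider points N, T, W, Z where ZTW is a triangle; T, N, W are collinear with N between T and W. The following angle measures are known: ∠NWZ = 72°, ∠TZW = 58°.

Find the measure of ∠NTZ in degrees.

1. ∠TWZ = 72°  [N on ray WT]
2. ∠WTZ = 50°  [△ZTW]
3. ∠NTZ = 50°  [N on ray TW]

∠NTZ = 50°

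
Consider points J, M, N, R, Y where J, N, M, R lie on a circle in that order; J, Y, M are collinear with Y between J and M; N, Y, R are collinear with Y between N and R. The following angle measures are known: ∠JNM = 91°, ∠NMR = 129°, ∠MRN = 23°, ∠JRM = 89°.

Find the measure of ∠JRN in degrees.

1. ∠MJN = 23°  [same arc NM]
2. ∠JMN = 66°  [△JNM]
3. ∠JRN = 66°  [same arc JN]

∠JRN = 66°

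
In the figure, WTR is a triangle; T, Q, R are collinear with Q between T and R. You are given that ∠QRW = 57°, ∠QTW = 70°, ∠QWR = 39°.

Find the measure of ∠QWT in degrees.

∠QWT = 14°

1. ∠RQW = 84°  [△WQR]
2. ∠TQW = 96°  [linear pair at Q on TR]
3. ∠QWT = 14°  [△WTQ]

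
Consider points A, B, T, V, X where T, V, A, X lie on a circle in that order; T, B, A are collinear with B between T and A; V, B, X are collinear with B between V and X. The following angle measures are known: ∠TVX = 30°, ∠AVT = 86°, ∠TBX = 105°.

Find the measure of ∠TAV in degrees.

1. ∠TAX = 30°  [same arc TX]
2. ∠AXT = 94°  [cyclic TVAX, opposite ∠V+∠X]
3. ∠ABV = 105°  [vertical angles at B]
4. ∠ATX = 56°  [△TAX]
5. ∠AVX = 56°  [same arc AX]
6. ∠TAV = 19°  [△VBA]

∠TAV = 19°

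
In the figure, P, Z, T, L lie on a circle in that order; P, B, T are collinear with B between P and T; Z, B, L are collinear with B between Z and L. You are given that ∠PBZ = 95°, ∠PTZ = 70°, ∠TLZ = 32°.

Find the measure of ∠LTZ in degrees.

1. ∠TBZ = 85°  [linear pair at B on PT]
2. ∠LZT = 25°  [△ZBT]
3. ∠LTZ = 123°  [△ZTL]

∠LTZ = 123°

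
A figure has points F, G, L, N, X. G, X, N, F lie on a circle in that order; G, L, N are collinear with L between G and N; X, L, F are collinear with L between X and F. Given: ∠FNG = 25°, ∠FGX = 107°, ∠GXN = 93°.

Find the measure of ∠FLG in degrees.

∠FLG = 64°

1. ∠FXG = 25°  [same arc GF]
2. ∠GFX = 48°  [△GXF]
3. ∠GFN = 87°  [cyclic GXNF, opposite ∠X+∠F]
4. ∠FGN = 68°  [△GNF]
5. ∠FLG = 64°  [△GLF]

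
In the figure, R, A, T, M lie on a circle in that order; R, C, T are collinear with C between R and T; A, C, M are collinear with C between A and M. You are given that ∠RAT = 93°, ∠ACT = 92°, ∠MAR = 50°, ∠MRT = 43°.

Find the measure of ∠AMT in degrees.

∠AMT = 42°

1. ∠MCR = 92°  [vertical angles at C]
2. ∠MTR = 50°  [same arc RM]
3. ∠MCT = 88°  [linear pair at C on RT]
4. ∠AMT = 42°  [△TCM]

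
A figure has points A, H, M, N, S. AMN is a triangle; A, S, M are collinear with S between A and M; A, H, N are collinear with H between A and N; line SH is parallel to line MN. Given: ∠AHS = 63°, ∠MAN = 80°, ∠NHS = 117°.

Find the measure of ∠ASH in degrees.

1. ∠ANM = 63°  [SH∥MN, corresponding at H]
2. ∠AMN = 37°  [△AMN]
3. ∠ASH = 37°  [SH∥MN, corresponding at S]

∠ASH = 37°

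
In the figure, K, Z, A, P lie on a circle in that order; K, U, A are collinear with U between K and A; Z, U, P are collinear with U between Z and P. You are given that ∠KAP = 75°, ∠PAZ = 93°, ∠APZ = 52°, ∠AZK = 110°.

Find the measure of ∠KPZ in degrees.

∠KPZ = 18°

1. ∠KZP = 75°  [same arc KP]
2. ∠PKZ = 87°  [cyclic KZAP, opposite ∠K+∠A]
3. ∠KPZ = 18°  [△KZP]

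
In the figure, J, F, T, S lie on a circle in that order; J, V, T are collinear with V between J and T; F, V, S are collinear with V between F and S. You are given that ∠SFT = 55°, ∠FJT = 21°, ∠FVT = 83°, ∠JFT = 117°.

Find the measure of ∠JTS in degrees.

∠JTS = 62°

1. ∠SJT = 55°  [same arc TS]
2. ∠JST = 63°  [cyclic JFTS, opposite ∠F+∠S]
3. ∠JTS = 62°  [△JTS]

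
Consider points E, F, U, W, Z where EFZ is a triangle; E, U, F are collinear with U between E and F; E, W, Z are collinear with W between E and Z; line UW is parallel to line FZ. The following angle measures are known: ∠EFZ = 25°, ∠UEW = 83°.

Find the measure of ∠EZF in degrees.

1. ∠EUW = 25°  [UW∥FZ, corresponding at U]
2. ∠EWU = 72°  [△EUW]
3. ∠EZF = 72°  [UW∥FZ, corresponding at W]

∠EZF = 72°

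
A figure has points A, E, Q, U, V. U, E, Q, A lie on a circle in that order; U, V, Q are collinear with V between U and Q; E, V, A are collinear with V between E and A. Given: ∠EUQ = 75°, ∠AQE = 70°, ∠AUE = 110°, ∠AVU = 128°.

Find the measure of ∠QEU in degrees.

∠QEU = 88°

1. ∠EAQ = 75°  [same arc EQ]
2. ∠AEQ = 35°  [△EQA]
3. ∠EVQ = 128°  [vertical angles at V]
4. ∠EQU = 17°  [△EVQ]
5. ∠QEU = 88°  [△UEQ]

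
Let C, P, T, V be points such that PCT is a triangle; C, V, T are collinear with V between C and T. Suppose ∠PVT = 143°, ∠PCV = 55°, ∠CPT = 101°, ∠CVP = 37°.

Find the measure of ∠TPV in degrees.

1. ∠PCT = 55°  [V on ray CT]
2. ∠CTP = 24°  [△PCT]
3. ∠PTV = 24°  [V on ray TC]
4. ∠TPV = 13°  [△PVT]

∠TPV = 13°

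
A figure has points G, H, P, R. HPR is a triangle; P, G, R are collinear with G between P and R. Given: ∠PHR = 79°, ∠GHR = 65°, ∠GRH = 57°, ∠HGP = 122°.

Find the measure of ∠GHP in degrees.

∠GHP = 14°

1. ∠HRP = 57°  [G on ray RP]
2. ∠HPR = 44°  [△HPR]
3. ∠GPH = 44°  [G on ray PR]
4. ∠GHP = 14°  [△HPG]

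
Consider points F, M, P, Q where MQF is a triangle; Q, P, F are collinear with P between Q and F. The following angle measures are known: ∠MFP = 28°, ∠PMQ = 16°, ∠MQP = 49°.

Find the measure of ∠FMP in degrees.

∠FMP = 87°

1. ∠MPQ = 115°  [△MQP]
2. ∠FPM = 65°  [linear pair at P on QF]
3. ∠FMP = 87°  [△MPF]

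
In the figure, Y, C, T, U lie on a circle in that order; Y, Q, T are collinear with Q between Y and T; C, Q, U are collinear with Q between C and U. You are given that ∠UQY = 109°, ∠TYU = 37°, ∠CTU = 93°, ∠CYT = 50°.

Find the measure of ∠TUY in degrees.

1. ∠TQU = 71°  [linear pair at Q on YT]
2. ∠TCU = 37°  [same arc TU]
3. ∠CUT = 50°  [△CTU]
4. ∠UTY = 59°  [△TQU]
5. ∠TUY = 84°  [△YTU]

∠TUY = 84°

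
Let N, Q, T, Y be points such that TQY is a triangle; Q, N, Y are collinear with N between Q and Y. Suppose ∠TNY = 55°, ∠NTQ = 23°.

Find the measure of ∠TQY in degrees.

∠TQY = 32°

1. ∠QNT = 125°  [linear pair at N on QY]
2. ∠NQT = 32°  [△TQN]
3. ∠TQY = 32°  [N on ray QY]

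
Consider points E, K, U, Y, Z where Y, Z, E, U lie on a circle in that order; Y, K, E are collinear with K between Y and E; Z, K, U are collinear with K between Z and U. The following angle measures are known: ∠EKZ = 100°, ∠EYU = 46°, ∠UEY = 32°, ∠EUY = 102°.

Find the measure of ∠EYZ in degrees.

1. ∠YKZ = 80°  [linear pair at K on YE]
2. ∠UZY = 32°  [same arc YU]
3. ∠EYZ = 68°  [△YKZ]

∠EYZ = 68°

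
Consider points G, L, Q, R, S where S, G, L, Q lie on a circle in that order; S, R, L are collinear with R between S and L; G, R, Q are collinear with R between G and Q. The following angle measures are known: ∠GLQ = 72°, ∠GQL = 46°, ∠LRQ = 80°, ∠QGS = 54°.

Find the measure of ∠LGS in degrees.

1. ∠LGQ = 62°  [△GLQ]
2. ∠QLS = 54°  [△LRQ]
3. ∠LSQ = 62°  [same arc LQ]
4. ∠LQS = 64°  [△SLQ]
5. ∠LGS = 116°  [cyclic SGLQ, opposite ∠G+∠Q]

∠LGS = 116°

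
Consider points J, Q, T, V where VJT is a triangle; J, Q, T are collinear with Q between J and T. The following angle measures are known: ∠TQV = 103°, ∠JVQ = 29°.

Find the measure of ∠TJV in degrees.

∠TJV = 74°

1. ∠JQV = 77°  [linear pair at Q on JT]
2. ∠QJV = 74°  [△VJQ]
3. ∠TJV = 74°  [Q on ray JT]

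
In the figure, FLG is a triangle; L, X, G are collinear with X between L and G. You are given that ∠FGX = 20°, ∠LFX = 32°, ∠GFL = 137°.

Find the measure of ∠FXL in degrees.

∠FXL = 125°

1. ∠FGL = 20°  [X on ray GL]
2. ∠FLG = 23°  [△FLG]
3. ∠FLX = 23°  [X on ray LG]
4. ∠FXL = 125°  [△FLX]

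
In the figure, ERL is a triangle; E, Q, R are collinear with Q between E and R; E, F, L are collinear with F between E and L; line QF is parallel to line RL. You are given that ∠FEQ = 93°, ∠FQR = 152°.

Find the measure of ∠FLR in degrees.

∠FLR = 59°

1. ∠EQF = 28°  [linear pair at Q on ER]
2. ∠EFQ = 59°  [△EQF]
3. ∠LFQ = 121°  [linear pair at F on EL]
4. ∠FLR = 59°  [QF∥RL, co-interior at L–F]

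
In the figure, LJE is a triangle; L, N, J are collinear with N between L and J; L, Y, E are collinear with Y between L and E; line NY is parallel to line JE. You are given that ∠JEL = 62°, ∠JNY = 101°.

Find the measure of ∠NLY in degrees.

1. ∠LYN = 62°  [NY∥JE, corresponding at Y]
2. ∠LNY = 79°  [linear pair at N on LJ]
3. ∠NLY = 39°  [△LNY]

∠NLY = 39°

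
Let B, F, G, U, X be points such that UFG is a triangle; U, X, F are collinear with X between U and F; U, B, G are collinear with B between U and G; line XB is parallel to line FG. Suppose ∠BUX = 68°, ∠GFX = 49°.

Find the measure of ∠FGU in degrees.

1. ∠FUG = 68°  [X on UF, B on UG]
2. ∠GFU = 49°  [X on ray FU]
3. ∠FGU = 63°  [△UFG]

∠FGU = 63°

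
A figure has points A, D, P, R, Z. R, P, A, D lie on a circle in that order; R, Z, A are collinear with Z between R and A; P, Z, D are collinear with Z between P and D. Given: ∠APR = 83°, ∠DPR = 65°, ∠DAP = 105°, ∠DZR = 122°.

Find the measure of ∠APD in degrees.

1. ∠ADR = 97°  [cyclic RPAD, opposite ∠P+∠D]
2. ∠DAR = 65°  [same arc RD]
3. ∠ARD = 18°  [△RAD]
4. ∠APD = 18°  [same arc AD]

∠APD = 18°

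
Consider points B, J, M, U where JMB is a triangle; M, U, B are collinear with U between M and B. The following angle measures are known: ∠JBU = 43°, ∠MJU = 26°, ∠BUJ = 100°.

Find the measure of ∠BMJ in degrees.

∠BMJ = 74°

1. ∠JUM = 80°  [linear pair at U on MB]
2. ∠JMU = 74°  [△JMU]
3. ∠BMJ = 74°  [U on ray MB]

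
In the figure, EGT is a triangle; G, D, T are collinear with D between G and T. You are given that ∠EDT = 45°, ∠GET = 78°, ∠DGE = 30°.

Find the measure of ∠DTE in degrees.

1. ∠EGT = 30°  [D on ray GT]
2. ∠ETG = 72°  [△EGT]
3. ∠DTE = 72°  [D on ray TG]

∠DTE = 72°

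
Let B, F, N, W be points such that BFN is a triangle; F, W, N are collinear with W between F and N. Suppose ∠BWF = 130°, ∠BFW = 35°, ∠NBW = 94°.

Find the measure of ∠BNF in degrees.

1. ∠BWN = 50°  [linear pair at W on FN]
2. ∠BNW = 36°  [△BWN]
3. ∠BNF = 36°  [W on ray NF]

∠BNF = 36°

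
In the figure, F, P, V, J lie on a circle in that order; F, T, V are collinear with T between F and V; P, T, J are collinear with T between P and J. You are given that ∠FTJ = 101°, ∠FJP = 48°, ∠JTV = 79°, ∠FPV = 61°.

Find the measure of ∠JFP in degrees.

∠JFP = 102°

1. ∠FVP = 48°  [same arc FP]
2. ∠FTP = 79°  [vertical angles at T]
3. ∠PFV = 71°  [△FPV]
4. ∠FPJ = 30°  [△FTP]
5. ∠JFP = 102°  [△FPJ]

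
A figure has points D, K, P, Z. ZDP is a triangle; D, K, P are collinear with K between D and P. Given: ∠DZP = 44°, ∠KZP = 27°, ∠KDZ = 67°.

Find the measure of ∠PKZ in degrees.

∠PKZ = 84°

1. ∠PDZ = 67°  [K on ray DP]
2. ∠DPZ = 69°  [△ZDP]
3. ∠KPZ = 69°  [K on ray PD]
4. ∠PKZ = 84°  [△ZKP]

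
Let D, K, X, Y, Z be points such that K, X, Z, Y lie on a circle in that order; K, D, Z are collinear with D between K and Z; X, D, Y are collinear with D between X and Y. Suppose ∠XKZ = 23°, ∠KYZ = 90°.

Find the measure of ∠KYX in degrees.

1. ∠KXZ = 90°  [cyclic KXZY, opposite ∠X+∠Y]
2. ∠KZX = 67°  [△KXZ]
3. ∠KYX = 67°  [same arc KX]

∠KYX = 67°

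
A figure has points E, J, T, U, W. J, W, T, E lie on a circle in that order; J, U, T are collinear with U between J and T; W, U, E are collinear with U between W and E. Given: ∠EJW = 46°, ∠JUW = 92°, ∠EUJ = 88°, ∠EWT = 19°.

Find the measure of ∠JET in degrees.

1. ∠ETW = 134°  [cyclic JWTE, opposite ∠J+∠T]
2. ∠EUT = 92°  [vertical angles at U]
3. ∠EJT = 19°  [same arc TE]
4. ∠TEW = 27°  [△WTE]
5. ∠ETJ = 61°  [△TUE]
6. ∠JET = 100°  [△JTE]

∠JET = 100°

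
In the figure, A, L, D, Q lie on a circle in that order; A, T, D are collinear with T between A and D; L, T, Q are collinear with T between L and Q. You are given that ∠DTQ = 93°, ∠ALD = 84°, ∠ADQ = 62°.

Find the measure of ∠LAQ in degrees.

1. ∠ATQ = 87°  [linear pair at T on AD]
2. ∠AQD = 96°  [cyclic ALDQ, opposite ∠L+∠Q]
3. ∠ALQ = 62°  [same arc AQ]
4. ∠DAQ = 22°  [△ADQ]
5. ∠AQL = 71°  [△ATQ]
6. ∠LAQ = 47°  [△ALQ]

∠LAQ = 47°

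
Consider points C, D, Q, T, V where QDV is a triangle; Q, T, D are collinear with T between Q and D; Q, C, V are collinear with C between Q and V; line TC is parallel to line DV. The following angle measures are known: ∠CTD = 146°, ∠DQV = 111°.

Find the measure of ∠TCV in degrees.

1. ∠CTQ = 34°  [linear pair at T on QD]
2. ∠CQT = 111°  [T on QD, C on QV]
3. ∠QCT = 35°  [△QTC]
4. ∠TCV = 145°  [linear pair at C on QV]

∠TCV = 145°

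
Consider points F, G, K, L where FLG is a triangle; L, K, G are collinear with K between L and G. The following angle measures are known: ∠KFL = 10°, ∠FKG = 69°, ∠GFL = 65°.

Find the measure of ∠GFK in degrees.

∠GFK = 55°

1. ∠FKL = 111°  [linear pair at K on LG]
2. ∠FLK = 59°  [△FLK]
3. ∠FLG = 59°  [K on ray LG]
4. ∠FGL = 56°  [△FLG]
5. ∠FGK = 56°  [K on ray GL]
6. ∠GFK = 55°  [△FKG]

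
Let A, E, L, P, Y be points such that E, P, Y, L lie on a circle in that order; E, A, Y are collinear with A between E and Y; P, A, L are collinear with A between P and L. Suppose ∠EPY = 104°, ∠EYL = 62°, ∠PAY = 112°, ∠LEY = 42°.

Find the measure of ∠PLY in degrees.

∠PLY = 50°

1. ∠EPL = 62°  [same arc EL]
2. ∠EAP = 68°  [linear pair at A on EY]
3. ∠PEY = 50°  [△EAP]
4. ∠PLY = 50°  [same arc PY]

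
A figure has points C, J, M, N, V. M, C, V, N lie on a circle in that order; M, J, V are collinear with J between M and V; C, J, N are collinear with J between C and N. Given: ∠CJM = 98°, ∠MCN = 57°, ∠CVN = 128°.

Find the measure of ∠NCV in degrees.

∠NCV = 27°

1. ∠NJV = 98°  [vertical angles at J]
2. ∠MVN = 57°  [same arc MN]
3. ∠CNV = 25°  [△VJN]
4. ∠NCV = 27°  [△CVN]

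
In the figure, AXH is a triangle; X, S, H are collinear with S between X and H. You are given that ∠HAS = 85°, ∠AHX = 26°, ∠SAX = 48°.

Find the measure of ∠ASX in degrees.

∠ASX = 111°

1. ∠AHS = 26°  [S on ray HX]
2. ∠ASH = 69°  [△ASH]
3. ∠ASX = 111°  [linear pair at S on XH]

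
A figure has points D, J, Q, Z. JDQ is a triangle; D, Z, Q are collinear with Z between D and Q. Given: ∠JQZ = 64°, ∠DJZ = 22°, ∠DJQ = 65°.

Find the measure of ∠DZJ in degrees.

∠DZJ = 107°

1. ∠DQJ = 64°  [Z on ray QD]
2. ∠JDQ = 51°  [△JDQ]
3. ∠JDZ = 51°  [Z on ray DQ]
4. ∠DZJ = 107°  [△JDZ]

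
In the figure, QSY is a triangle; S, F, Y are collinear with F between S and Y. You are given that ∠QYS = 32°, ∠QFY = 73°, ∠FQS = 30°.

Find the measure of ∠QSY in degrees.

∠QSY = 43°

1. ∠QFS = 107°  [linear pair at F on SY]
2. ∠FSQ = 43°  [△QSF]
3. ∠QSY = 43°  [F on ray SY]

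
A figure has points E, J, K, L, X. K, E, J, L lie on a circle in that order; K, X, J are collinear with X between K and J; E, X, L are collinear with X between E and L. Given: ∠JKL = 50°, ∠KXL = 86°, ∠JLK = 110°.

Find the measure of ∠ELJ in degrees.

∠ELJ = 66°

1. ∠KJL = 20°  [△KJL]
2. ∠JXL = 94°  [linear pair at X on KJ]
3. ∠ELJ = 66°  [△JXL]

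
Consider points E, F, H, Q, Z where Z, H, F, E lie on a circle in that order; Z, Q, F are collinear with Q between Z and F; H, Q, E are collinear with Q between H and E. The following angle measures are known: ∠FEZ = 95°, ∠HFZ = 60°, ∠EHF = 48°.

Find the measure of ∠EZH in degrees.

∠EZH = 83°

1. ∠FHZ = 85°  [cyclic ZHFE, opposite ∠H+∠E]
2. ∠FZH = 35°  [△ZHF]
3. ∠FEH = 35°  [same arc HF]
4. ∠EFH = 97°  [△HFE]
5. ∠EZH = 83°  [cyclic ZHFE, opposite ∠Z+∠F]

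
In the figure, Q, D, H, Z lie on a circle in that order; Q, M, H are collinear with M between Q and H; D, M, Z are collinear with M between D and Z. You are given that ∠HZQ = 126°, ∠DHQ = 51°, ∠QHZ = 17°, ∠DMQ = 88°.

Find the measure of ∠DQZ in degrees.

∠DQZ = 112°

1. ∠DZQ = 51°  [same arc QD]
2. ∠QDZ = 17°  [same arc QZ]
3. ∠DQZ = 112°  [△QDZ]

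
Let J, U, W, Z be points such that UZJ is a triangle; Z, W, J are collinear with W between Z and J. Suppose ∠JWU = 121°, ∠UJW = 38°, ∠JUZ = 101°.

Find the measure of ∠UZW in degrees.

1. ∠UJZ = 38°  [W on ray JZ]
2. ∠JZU = 41°  [△UZJ]
3. ∠UZW = 41°  [W on ray ZJ]

∠UZW = 41°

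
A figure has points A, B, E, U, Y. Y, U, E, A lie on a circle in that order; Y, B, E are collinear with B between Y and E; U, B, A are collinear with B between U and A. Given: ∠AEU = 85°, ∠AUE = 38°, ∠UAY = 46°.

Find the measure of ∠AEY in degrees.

1. ∠AYU = 95°  [cyclic YUEA, opposite ∠Y+∠E]
2. ∠AUY = 39°  [△YUA]
3. ∠AEY = 39°  [same arc YA]

∠AEY = 39°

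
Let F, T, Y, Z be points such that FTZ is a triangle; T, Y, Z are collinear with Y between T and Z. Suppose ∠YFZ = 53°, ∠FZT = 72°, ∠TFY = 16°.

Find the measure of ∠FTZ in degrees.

∠FTZ = 39°

1. ∠FZY = 72°  [Y on ray ZT]
2. ∠FYZ = 55°  [△FYZ]
3. ∠FYT = 125°  [linear pair at Y on TZ]
4. ∠FTY = 39°  [△FTY]
5. ∠FTZ = 39°  [Y on ray TZ]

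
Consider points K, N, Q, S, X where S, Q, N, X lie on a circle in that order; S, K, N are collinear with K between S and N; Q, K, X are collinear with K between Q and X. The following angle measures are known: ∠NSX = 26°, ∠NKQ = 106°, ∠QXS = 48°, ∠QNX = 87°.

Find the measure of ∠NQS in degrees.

1. ∠NQX = 26°  [same arc NX]
2. ∠QNS = 48°  [△QKN]
3. ∠NXQ = 67°  [△QNX]
4. ∠NSQ = 67°  [same arc QN]
5. ∠NQS = 65°  [△SQN]

∠NQS = 65°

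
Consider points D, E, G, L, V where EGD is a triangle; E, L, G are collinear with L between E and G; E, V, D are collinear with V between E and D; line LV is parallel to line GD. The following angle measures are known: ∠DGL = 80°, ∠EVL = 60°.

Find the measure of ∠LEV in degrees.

1. ∠DGE = 80°  [L on ray GE]
2. ∠EDG = 60°  [LV∥GD, corresponding at V]
3. ∠DEG = 40°  [△EGD]
4. ∠LEV = 40°  [L on EG, V on ED]

∠LEV = 40°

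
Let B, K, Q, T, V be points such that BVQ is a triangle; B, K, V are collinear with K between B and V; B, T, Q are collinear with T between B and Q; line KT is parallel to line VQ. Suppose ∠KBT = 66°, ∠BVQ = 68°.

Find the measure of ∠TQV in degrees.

∠TQV = 46°

1. ∠QBV = 66°  [K on BV, T on BQ]
2. ∠BQV = 46°  [△BVQ]
3. ∠TQV = 46°  [T on ray QB]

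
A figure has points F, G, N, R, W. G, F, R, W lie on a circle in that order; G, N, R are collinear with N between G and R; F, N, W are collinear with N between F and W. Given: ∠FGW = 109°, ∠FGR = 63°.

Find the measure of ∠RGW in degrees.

1. ∠FRW = 71°  [cyclic GFRW, opposite ∠G+∠R]
2. ∠FWR = 63°  [same arc FR]
3. ∠RFW = 46°  [△FRW]
4. ∠RGW = 46°  [same arc RW]

∠RGW = 46°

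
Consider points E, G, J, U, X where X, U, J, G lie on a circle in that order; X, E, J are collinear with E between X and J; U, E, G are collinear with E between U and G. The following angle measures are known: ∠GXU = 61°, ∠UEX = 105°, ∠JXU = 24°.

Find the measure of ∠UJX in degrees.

1. ∠GJU = 119°  [cyclic XUJG, opposite ∠X+∠J]
2. ∠JEU = 75°  [linear pair at E on XJ]
3. ∠JGU = 24°  [same arc UJ]
4. ∠GUJ = 37°  [△UJG]
5. ∠UJX = 68°  [△UEJ]

∠UJX = 68°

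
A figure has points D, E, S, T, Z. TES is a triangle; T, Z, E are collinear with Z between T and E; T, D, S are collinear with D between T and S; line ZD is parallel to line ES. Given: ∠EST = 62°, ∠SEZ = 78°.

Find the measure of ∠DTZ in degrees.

1. ∠SET = 78°  [Z on ray ET]
2. ∠ETS = 40°  [△TES]
3. ∠DTZ = 40°  [Z on TE, D on TS]

∠DTZ = 40°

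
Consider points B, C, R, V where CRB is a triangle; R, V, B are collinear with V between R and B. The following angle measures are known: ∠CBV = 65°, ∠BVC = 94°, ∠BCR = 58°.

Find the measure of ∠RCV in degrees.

1. ∠CBR = 65°  [V on ray BR]
2. ∠CVR = 86°  [linear pair at V on RB]
3. ∠BRC = 57°  [△CRB]
4. ∠CRV = 57°  [V on ray RB]
5. ∠RCV = 37°  [△CRV]

∠RCV = 37°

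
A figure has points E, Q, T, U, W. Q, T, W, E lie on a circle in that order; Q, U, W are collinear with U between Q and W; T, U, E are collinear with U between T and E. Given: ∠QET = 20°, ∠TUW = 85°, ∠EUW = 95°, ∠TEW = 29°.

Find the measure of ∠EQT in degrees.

∠EQT = 104°

1. ∠QWT = 20°  [same arc QT]
2. ∠ETW = 75°  [△TUW]
3. ∠EWT = 76°  [△TWE]
4. ∠EQT = 104°  [cyclic QTWE, opposite ∠Q+∠W]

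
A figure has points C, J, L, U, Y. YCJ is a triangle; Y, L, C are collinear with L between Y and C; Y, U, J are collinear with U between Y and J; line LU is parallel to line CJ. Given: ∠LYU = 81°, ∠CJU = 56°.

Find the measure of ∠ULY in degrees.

1. ∠CYJ = 81°  [L on YC, U on YJ]
2. ∠CJY = 56°  [U on ray JY]
3. ∠JCY = 43°  [△YCJ]
4. ∠ULY = 43°  [LU∥CJ, corresponding at L]

∠ULY = 43°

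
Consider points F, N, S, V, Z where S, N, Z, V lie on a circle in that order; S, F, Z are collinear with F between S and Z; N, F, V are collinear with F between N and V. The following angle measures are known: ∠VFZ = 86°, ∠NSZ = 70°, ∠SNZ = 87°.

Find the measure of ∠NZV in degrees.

1. ∠NFS = 86°  [vertical angles at F]
2. ∠NVZ = 70°  [same arc NZ]
3. ∠NZS = 23°  [△SNZ]
4. ∠NFZ = 94°  [linear pair at F on SZ]
5. ∠VNZ = 63°  [△NFZ]
6. ∠NZV = 47°  [△NZV]

∠NZV = 47°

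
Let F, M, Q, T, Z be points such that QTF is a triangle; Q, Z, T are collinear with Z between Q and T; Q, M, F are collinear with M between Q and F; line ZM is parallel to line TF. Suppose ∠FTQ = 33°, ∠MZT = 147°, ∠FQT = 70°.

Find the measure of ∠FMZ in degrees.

1. ∠QFT = 77°  [△QTF]
2. ∠QMZ = 77°  [ZM∥TF, corresponding at M]
3. ∠FMZ = 103°  [linear pair at M on QF]

∠FMZ = 103°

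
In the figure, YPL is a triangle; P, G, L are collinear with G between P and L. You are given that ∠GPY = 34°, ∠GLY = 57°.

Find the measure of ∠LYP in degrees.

∠LYP = 89°

1. ∠LPY = 34°  [G on ray PL]
2. ∠PLY = 57°  [G on ray LP]
3. ∠LYP = 89°  [△YPL]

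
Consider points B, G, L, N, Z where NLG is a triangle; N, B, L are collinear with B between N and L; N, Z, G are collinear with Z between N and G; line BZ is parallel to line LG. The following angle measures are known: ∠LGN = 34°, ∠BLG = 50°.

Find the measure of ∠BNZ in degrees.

1. ∠GLN = 50°  [B on ray LN]
2. ∠GNL = 96°  [△NLG]
3. ∠BNZ = 96°  [B on NL, Z on NG]

∠BNZ = 96°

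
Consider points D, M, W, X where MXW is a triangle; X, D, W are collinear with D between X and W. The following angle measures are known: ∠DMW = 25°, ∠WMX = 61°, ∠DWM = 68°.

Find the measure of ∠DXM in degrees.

∠DXM = 51°

1. ∠MWX = 68°  [D on ray WX]
2. ∠MXW = 51°  [△MXW]
3. ∠DXM = 51°  [D on ray XW]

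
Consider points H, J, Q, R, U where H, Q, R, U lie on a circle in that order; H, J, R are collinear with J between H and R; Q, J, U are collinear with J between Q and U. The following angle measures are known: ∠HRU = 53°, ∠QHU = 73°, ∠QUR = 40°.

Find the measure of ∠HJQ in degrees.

1. ∠HQU = 53°  [same arc HU]
2. ∠QHR = 40°  [same arc QR]
3. ∠HJQ = 87°  [△HJQ]

∠HJQ = 87°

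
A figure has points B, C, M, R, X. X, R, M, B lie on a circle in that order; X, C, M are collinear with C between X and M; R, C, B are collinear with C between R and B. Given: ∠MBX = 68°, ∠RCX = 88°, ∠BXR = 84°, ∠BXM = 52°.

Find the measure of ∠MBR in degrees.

∠MBR = 32°

1. ∠BMX = 60°  [△XMB]
2. ∠BCM = 88°  [vertical angles at C]
3. ∠MBR = 32°  [△MCB]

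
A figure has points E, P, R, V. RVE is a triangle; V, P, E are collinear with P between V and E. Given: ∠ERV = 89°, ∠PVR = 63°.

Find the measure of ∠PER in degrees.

∠PER = 28°

1. ∠EVR = 63°  [P on ray VE]
2. ∠REV = 28°  [△RVE]
3. ∠PER = 28°  [P on ray EV]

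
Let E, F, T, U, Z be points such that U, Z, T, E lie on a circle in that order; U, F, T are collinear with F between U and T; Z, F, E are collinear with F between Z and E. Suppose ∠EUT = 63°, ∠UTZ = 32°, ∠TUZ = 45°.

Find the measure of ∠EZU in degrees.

1. ∠EZT = 63°  [same arc TE]
2. ∠TFZ = 85°  [△ZFT]
3. ∠UFZ = 95°  [linear pair at F on UT]
4. ∠EZU = 40°  [△UFZ]

∠EZU = 40°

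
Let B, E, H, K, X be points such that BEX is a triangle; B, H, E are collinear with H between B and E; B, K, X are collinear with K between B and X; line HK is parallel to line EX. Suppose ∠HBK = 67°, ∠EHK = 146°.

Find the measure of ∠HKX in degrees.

∠HKX = 101°

1. ∠BHK = 34°  [linear pair at H on BE]
2. ∠BKH = 79°  [△BHK]
3. ∠HKX = 101°  [linear pair at K on BX]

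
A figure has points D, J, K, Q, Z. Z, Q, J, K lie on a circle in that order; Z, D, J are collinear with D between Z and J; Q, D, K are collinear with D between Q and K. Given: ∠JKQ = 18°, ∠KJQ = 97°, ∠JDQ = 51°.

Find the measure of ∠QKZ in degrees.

1. ∠JZQ = 18°  [same arc QJ]
2. ∠KZQ = 83°  [cyclic ZQJK, opposite ∠Z+∠J]
3. ∠QDZ = 129°  [linear pair at D on ZJ]
4. ∠KQZ = 33°  [△ZDQ]
5. ∠QKZ = 64°  [△ZQK]

∠QKZ = 64°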